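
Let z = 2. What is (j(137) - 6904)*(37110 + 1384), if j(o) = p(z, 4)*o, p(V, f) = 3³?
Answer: -123373270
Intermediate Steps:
p(V, f) = 27
j(o) = 27*o
(j(137) - 6904)*(37110 + 1384) = (27*137 - 6904)*(37110 + 1384) = (3699 - 6904)*38494 = -3205*38494 = -123373270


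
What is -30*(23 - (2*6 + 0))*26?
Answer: -8580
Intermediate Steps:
-30*(23 - (2*6 + 0))*26 = -30*(23 - (12 + 0))*26 = -30*(23 - 1*12)*26 = -30*(23 - 12)*26 = -30*11*26 = -330*26 = -8580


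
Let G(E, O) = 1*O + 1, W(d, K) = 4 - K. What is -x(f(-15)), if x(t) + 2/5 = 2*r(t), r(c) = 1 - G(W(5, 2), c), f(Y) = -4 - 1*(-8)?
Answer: 42/5 ≈ 8.4000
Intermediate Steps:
G(E, O) = 1 + O (G(E, O) = O + 1 = 1 + O)
f(Y) = 4 (f(Y) = -4 + 8 = 4)
r(c) = -c (r(c) = 1 - (1 + c) = 1 + (-1 - c) = -c)
x(t) = -⅖ - 2*t (x(t) = -⅖ + 2*(-t) = -⅖ - 2*t)
-x(f(-15)) = -(-⅖ - 2*4) = -(-⅖ - 8) = -1*(-42/5) = 42/5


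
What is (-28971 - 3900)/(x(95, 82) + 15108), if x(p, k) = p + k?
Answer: -10957/5095 ≈ -2.1505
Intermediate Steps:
x(p, k) = k + p
(-28971 - 3900)/(x(95, 82) + 15108) = (-28971 - 3900)/((82 + 95) + 15108) = -32871/(177 + 15108) = -32871/15285 = -32871*1/15285 = -10957/5095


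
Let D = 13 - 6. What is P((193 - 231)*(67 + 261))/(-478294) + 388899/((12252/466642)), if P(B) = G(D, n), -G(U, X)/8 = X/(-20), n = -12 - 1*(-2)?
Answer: 7233264362006455/488338174 ≈ 1.4812e+7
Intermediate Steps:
D = 7
n = -10 (n = -12 + 2 = -10)
G(U, X) = 2*X/5 (G(U, X) = -8*X/(-20) = -8*X*(-1)/20 = -(-2)*X/5 = 2*X/5)
P(B) = -4 (P(B) = (2/5)*(-10) = -4)
P((193 - 231)*(67 + 261))/(-478294) + 388899/((12252/466642)) = -4/(-478294) + 388899/((12252/466642)) = -4*(-1/478294) + 388899/((12252*(1/466642))) = 2/239147 + 388899/(6126/233321) = 2/239147 + 388899*(233321/6126) = 2/239147 + 30246101193/2042 = 7233264362006455/488338174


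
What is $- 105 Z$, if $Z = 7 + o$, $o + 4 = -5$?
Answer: $210$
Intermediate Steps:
$o = -9$ ($o = -4 - 5 = -9$)
$Z = -2$ ($Z = 7 - 9 = -2$)
$- 105 Z = \left(-105\right) \left(-2\right) = 210$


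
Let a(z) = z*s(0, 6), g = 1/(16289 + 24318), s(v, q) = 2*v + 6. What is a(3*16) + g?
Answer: 11694817/40607 ≈ 288.00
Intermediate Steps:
s(v, q) = 6 + 2*v
g = 1/40607 ≈ 2.4626e-5
a(z) = 6*z (a(z) = z*(6 + 2*0) = z*(6 + 0) = z*6 = 6*z)
a(3*16) + g = 6*(3*16) + 1/40607 = 6*48 + 1/40607 = 288 + 1/40607 = 11694817/40607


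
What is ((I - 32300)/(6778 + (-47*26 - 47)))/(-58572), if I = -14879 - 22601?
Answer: 5815/26889429 ≈ 0.00021626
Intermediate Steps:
I = -37480
((I - 32300)/(6778 + (-47*26 - 47)))/(-58572) = ((-37480 - 32300)/(6778 + (-47*26 - 47)))/(-58572) = -69780/(6778 + (-1222 - 47))*(-1/58572) = -69780/(6778 - 1269)*(-1/58572) = -69780/5509*(-1/58572) = 5815/26889429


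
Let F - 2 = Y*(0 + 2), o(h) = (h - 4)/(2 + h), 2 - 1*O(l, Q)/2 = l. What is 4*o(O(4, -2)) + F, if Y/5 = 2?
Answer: 38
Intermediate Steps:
Y = 10 (Y = 5*2 = 10)
O(l, Q) = 4 - 2*l
o(h) = (-4 + h)/(2 + h)
F = 22 (F = 2 + 10*(0 + 2) = 2 + 10*2 = 2 + 20 = 22)
4*o(O(4, -2)) + F = 4*((-4 + (4 - 2*4))/(2 + (4 - 2*4))) + 22 = 4*((-4 + (4 - 8))/(2 + (4 - 8))) + 22 = 4*((-4 - 4)/(2 - 4)) + 22 = 4*(-8/(-2)) + 22 = 4*(-½*(-8)) + 22 = 4*4 + 22 = 16 + 22 = 38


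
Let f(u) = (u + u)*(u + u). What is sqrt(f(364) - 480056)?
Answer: 158*sqrt(2) ≈ 223.45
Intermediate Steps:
f(u) = 4*u**2 (f(u) = (2*u)*(2*u) = 4*u**2)
sqrt(f(364) - 480056) = sqrt(4*364**2 - 480056) = sqrt(4*132496 - 480056) = sqrt(529984 - 480056) = sqrt(49928) = 158*sqrt(2)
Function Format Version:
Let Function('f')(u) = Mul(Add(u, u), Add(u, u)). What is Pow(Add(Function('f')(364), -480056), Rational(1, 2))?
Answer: Mul(158, Pow(2, Rational(1, 2))) ≈ 223.45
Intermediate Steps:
Function('f')(u) = Mul(4, Pow(u, 2)) (Function('f')(u) = Mul(Mul(2, u), Mul(2, u)) = Mul(4, Pow(u, 2)))
Pow(Add(Function('f')(364), -480056), Rational(1, 2)) = Pow(Add(Mul(4, Pow(364, 2)), -480056), Rational(1, 2)) = Pow(Add(Mul(4, 132496), -480056), Rational(1, 2)) = Pow(Add(529984, -480056), Rational(1, 2)) = Pow(49928, Rational(1, 2)) = Mul(158, Pow(2, Rational(1, 2)))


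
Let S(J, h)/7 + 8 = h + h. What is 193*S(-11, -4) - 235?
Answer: -21851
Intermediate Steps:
S(J, h) = -56 + 14*h (S(J, h) = -56 + 7*(h + h) = -56 + 7*(2*h) = -56 + 14*h)
193*S(-11, -4) - 235 = 193*(-56 + 14*(-4)) - 235 = 193*(-56 - 56) - 235 = 193*(-112) - 235 = -21616 - 235 = -21851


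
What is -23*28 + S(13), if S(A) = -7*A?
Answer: -735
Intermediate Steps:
-23*28 + S(13) = -23*28 - 7*13 = -644 - 91 = -735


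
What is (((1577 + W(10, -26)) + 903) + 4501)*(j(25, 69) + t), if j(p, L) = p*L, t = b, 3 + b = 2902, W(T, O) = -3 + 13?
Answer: 32326384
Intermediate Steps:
W(T, O) = 10
b = 2899 (b = -3 + 2902 = 2899)
t = 2899
j(p, L) = L*p
(((1577 + W(10, -26)) + 903) + 4501)*(j(25, 69) + t) = (((1577 + 10) + 903) + 4501)*(69*25 + 2899) = ((1587 + 903) + 4501)*(1725 + 2899) = (2490 + 4501)*4624 = 6991*4624 = 32326384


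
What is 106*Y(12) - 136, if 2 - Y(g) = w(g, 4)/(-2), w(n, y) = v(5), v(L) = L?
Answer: 341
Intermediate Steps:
w(n, y) = 5
Y(g) = 9/2 (Y(g) = 2 - 5/(-2) = 2 - 5*(-1)/2 = 2 - 1*(-5/2) = 2 + 5/2 = 9/2)
106*Y(12) - 136 = 106*(9/2) - 136 = 477 - 136 = 341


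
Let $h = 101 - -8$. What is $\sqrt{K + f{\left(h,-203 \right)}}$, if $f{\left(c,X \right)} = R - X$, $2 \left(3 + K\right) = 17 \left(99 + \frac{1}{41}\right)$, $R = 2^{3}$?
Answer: $\frac{3 \sqrt{196062}}{41} \approx 32.399$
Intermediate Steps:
$R = 8$
$K = \frac{34387}{41}$ ($K = -3 + \frac{17 \left(99 + \frac{1}{41}\right)}{2} = -3 + \frac{17 \cdot \frac{4060}{41}}{2} = -3 + \frac{1}{2} \cdot \frac{69020}{41} = -3 + \frac{34510}{41} = \frac{34387}{41} \approx 838.71$)
$h = 109$ ($h = 101 + 8 = 109$)
$f{\left(c,X \right)} = 8 - X$
$\sqrt{K + f{\left(h,-203 \right)}} = \sqrt{\frac{34387}{41} + \left(8 - -203\right)} = \sqrt{\frac{34387}{41} + \left(8 + 203\right)} = \sqrt{\frac{34387}{41} + 211} = \sqrt{\frac{43038}{41}} = \frac{3 \sqrt{196062}}{41}$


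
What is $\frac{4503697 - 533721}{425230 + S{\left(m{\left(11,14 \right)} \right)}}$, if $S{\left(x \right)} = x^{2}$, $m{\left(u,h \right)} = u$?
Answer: $\frac{3969976}{425351} \approx 9.3334$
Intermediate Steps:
$\frac{4503697 - 533721}{425230 + S{\left(m{\left(11,14 \right)} \right)}} = \frac{4503697 - 533721}{425230 + 11^{2}} = \frac{3969976}{425230 + 121} = \frac{3969976}{425351}$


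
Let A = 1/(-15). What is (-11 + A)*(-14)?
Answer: 2324/15 ≈ 154.93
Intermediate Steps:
A = -1/15 ≈ -0.066667
(-11 + A)*(-14) = (-11 - 1/15)*(-14) = -166/15*(-14) = 2324/15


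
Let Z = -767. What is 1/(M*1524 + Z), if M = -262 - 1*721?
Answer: -1/1498859 ≈ -6.6717e-7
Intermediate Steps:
M = -983 (M = -262 - 721 = -983)
1/(M*1524 + Z) = 1/(-983*1524 - 767) = 1/(-1498092 - 767) = 1/(-1498859) = -1/1498859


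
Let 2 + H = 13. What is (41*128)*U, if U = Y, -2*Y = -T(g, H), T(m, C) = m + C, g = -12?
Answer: -2624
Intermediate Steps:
H = 11 (H = -2 + 13 = 11)
T(m, C) = C + m
Y = -½ (Y = -(-1)*(11 - 12)/2 = -(-1)*(-1)/2 = -½*1 = -½ ≈ -0.50000)
U = -½ ≈ -0.50000
(41*128)*U = (41*128)*(-½) = 5248*(-½) = -2624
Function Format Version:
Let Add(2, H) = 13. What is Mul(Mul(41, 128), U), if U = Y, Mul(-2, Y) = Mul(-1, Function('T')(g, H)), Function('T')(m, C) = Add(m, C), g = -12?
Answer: -2624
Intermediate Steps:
H = 11 (H = Add(-2, 13) = 11)
Function('T')(m, C) = Add(C, m)
Y = Rational(-1, 2) (Y = Mul(Rational(-1, 2), Mul(-1, Add(11, -12))) = Mul(Rational(-1, 2), Mul(-1, -1)) = Mul(Rational(-1, 2), 1) = Rational(-1, 2) ≈ -0.50000)
U = Rational(-1, 2) ≈ -0.50000
Mul(Mul(41, 128), U) = Mul(Mul(41, 128), Rational(-1, 2)) = Mul(5248, Rational(-1, 2)) = -2624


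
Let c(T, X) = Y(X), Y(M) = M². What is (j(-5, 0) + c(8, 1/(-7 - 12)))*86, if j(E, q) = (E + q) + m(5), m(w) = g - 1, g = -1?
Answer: -217236/361 ≈ -601.76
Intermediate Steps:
m(w) = -2 (m(w) = -1 - 1 = -2)
j(E, q) = -2 + E + q (j(E, q) = (E + q) - 2 = -2 + E + q)
c(T, X) = X²
(j(-5, 0) + c(8, 1/(-7 - 12)))*86 = ((-2 - 5 + 0) + (1/(-7 - 12))²)*86 = (-7 + (1/(-19))²)*86 = (-7 + (-1/19)²)*86 = (-7 + 1/361)*86 = -2526/361*86 = -217236/361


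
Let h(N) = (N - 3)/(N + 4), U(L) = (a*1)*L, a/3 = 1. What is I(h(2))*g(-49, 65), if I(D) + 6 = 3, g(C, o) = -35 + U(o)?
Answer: -480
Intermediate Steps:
a = 3 (a = 3*1 = 3)
U(L) = 3*L (U(L) = (3*1)*L = 3*L)
g(C, o) = -35 + 3*o
h(N) = (-3 + N)/(4 + N)
I(D) = -3 (I(D) = -6 + 3 = -3)
I(h(2))*g(-49, 65) = -3*(-35 + 3*65) = -3*(-35 + 195) = -3*160 = -480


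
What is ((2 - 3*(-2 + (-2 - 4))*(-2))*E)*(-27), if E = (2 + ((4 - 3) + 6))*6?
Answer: 67068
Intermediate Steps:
E = 54 (E = (2 + (1 + 6))*6 = (2 + 7)*6 = 9*6 = 54)
((2 - 3*(-2 + (-2 - 4))*(-2))*E)*(-27) = ((2 - 3*(-2 + (-2 - 4))*(-2))*54)*(-27) = ((2 - 3*(-2 - 6)*(-2))*54)*(-27) = ((2 - (-24)*(-2))*54)*(-27) = ((2 - 3*16)*54)*(-27) = ((2 - 48)*54)*(-27) = -46*54*(-27) = -2484*(-27) = 67068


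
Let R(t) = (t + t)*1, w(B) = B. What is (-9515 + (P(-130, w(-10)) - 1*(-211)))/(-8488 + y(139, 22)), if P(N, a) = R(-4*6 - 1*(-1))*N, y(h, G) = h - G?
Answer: 3324/8371 ≈ 0.39709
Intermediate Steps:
R(t) = 2*t (R(t) = (2*t)*1 = 2*t)
P(N, a) = -46*N (P(N, a) = (2*(-4*6 - 1*(-1)))*N = (2*(-24 + 1))*N = (2*(-23))*N = -46*N)
(-9515 + (P(-130, w(-10)) - 1*(-211)))/(-8488 + y(139, 22)) = (-9515 + (-46*(-130) - 1*(-211)))/(-8488 + (139 - 1*22)) = (-9515 + (5980 + 211))/(-8488 + (139 - 22)) = (-9515 + 6191)/(-8488 + 117) = -3324/(-8371) = -3324*(-1/8371) = 3324/8371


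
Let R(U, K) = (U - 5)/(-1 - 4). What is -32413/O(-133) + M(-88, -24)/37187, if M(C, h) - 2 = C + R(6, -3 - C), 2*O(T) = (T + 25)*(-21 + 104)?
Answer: 6024779413/833360670 ≈ 7.2295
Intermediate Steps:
R(U, K) = 1 - U/5 (R(U, K) = (-5 + U)/(-5) = (-5 + U)*(-⅕) = 1 - U/5)
O(T) = 2075/2 + 83*T/2 (O(T) = ((T + 25)*(-21 + 104))/2 = ((25 + T)*83)/2 = (2075 + 83*T)/2 = 2075/2 + 83*T/2)
M(C, h) = 9/5 + C (M(C, h) = 2 + (C + (1 - ⅕*6)) = 2 + (C + (1 - 6/5)) = 2 + (C - ⅕) = 2 + (-⅕ + C) = 9/5 + C)
-32413/O(-133) + M(-88, -24)/37187 = -32413/(2075/2 + (83/2)*(-133)) + (9/5 - 88)/37187 = -32413/(2075/2 - 11039/2) - 431/5*1/37187 = -32413/(-4482) - 431/185935 = -32413*(-1/4482) - 431/185935 = 32413/4482 - 431/185935 = 6024779413/833360670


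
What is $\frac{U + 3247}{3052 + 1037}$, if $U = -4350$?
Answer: $- \frac{1103}{4089} \approx -0.26975$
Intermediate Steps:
$\frac{U + 3247}{3052 + 1037} = \frac{-4350 + 3247}{3052 + 1037} = - \frac{1103}{4089}$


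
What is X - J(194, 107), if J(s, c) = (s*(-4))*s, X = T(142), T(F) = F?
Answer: 150686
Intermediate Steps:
X = 142
J(s, c) = -4*s**2 (J(s, c) = (-4*s)*s = -4*s**2)
X - J(194, 107) = 142 - (-4)*194**2 = 142 - (-4)*37636 = 142 - 1*(-150544) = 142 + 150544 = 150686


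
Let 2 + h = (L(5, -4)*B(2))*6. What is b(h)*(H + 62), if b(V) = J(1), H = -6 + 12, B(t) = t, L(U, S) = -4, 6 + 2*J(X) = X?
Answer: -170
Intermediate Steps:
J(X) = -3 + X/2
H = 6
h = -50 (h = -2 - 4*2*6 = -2 - 8*6 = -2 - 48 = -50)
b(V) = -5/2 (b(V) = -3 + (1/2)*1 = -3 + 1/2 = -5/2)
b(h)*(H + 62) = -5*(6 + 62)/2 = -5/2*68 = -170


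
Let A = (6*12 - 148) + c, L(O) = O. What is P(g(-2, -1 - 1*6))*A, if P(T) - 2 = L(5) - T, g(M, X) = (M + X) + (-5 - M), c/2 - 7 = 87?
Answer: 2128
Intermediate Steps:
c = 188 (c = 14 + 2*87 = 14 + 174 = 188)
g(M, X) = -5 + X
P(T) = 7 - T (P(T) = 2 + (5 - T) = 7 - T)
A = 112 (A = (6*12 - 148) + 188 = (72 - 148) + 188 = -76 + 188 = 112)
P(g(-2, -1 - 1*6))*A = (7 - (-5 + (-1 - 1*6)))*112 = (7 - (-5 + (-1 - 6)))*112 = (7 - (-5 - 7))*112 = (7 - 1*(-12))*112 = (7 + 12)*112 = 19*112 = 2128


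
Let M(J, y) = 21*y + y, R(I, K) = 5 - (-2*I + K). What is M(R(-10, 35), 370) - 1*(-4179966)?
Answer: 4188106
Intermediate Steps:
R(I, K) = 5 - K + 2*I (R(I, K) = 5 - (K - 2*I) = 5 + (-K + 2*I) = 5 - K + 2*I)
M(J, y) = 22*y
M(R(-10, 35), 370) - 1*(-4179966) = 22*370 - 1*(-4179966) = 8140 + 4179966 = 4188106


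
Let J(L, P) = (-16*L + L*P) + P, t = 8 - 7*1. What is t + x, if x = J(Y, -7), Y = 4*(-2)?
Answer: 178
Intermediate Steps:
Y = -8
t = 1 (t = 8 - 7 = 1)
J(L, P) = P - 16*L + L*P
x = 177 (x = -7 - 16*(-8) - 8*(-7) = -7 + 128 + 56 = 177)
t + x = 1 + 177 = 178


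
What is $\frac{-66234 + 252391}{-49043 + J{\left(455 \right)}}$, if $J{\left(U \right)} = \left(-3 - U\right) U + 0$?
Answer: $- \frac{186157}{257433} \approx -0.72313$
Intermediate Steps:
$J{\left(U \right)} = U \left(-3 - U\right)$ ($J{\left(U \right)} = U \left(-3 - U\right) + 0 = U \left(-3 - U\right)$)
$\frac{-66234 + 252391}{-49043 + J{\left(455 \right)}} = \frac{-66234 + 252391}{-49043 - 455 \left(3 + 455\right)} = \frac{186157}{-49043 - 455 \cdot 458} = \frac{186157}{-49043 - 208390} = \frac{186157}{-257433} = 186157 \left(- \frac{1}{257433}\right) = - \frac{186157}{257433}$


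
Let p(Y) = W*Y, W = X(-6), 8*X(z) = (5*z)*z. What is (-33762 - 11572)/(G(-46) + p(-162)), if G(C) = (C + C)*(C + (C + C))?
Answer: -45334/9051 ≈ -5.0087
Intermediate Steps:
G(C) = 6*C**2 (G(C) = (2*C)*(C + 2*C) = (2*C)*(3*C) = 6*C**2)
X(z) = 5*z**2/8 (X(z) = ((5*z)*z)/8 = (5*z**2)/8 = 5*z**2/8)
W = 45/2 (W = (5/8)*(-6)**2 = (5/8)*36 = 45/2 ≈ 22.500)
p(Y) = 45*Y/2
(-33762 - 11572)/(G(-46) + p(-162)) = (-33762 - 11572)/(6*(-46)**2 + (45/2)*(-162)) = -45334/(6*2116 - 3645) = -45334/(12696 - 3645) = -45334/9051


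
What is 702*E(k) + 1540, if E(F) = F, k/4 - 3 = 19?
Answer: 63316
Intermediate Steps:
k = 88 (k = 12 + 4*19 = 12 + 76 = 88)
702*E(k) + 1540 = 702*88 + 1540 = 61776 + 1540 = 63316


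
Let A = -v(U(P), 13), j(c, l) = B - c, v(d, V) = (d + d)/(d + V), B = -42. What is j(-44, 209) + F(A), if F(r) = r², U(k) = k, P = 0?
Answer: 2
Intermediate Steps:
v(d, V) = 2*d/(V + d) (v(d, V) = (2*d)/(V + d) = 2*d/(V + d))
j(c, l) = -42 - c
A = 0 (A = -2*0/(13 + 0) = -2*0/13 = -1*0 = 0)
j(-44, 209) + F(A) = (-42 - 1*(-44)) + 0² = (-42 + 44) + 0 = 2 + 0 = 2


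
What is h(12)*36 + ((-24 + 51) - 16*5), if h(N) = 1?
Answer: -17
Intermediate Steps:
h(12)*36 + ((-24 + 51) - 16*5) = 1*36 + ((-24 + 51) - 16*5) = 36 + (27 - 80) = 36 - 53 = -17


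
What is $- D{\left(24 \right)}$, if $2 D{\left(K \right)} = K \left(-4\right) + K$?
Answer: $36$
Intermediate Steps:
$D{\left(K \right)} = - \frac{3 K}{2}$ ($D{\left(K \right)} = \frac{K \left(-4\right) + K}{2} = \frac{- 4 K + K}{2} = \frac{\left(-3\right) K}{2} = - \frac{3 K}{2}$)
$- D{\left(24 \right)} = - \frac{\left(-3\right) 24}{2} = \left(-1\right) \left(-36\right) = 36$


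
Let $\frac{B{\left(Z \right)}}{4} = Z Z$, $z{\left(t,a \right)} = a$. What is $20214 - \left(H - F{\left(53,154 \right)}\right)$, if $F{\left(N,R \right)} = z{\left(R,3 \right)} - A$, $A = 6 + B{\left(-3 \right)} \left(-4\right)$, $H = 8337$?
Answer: $12018$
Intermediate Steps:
$B{\left(Z \right)} = 4 Z^{2}$ ($B{\left(Z \right)} = 4 Z Z = 4 Z^{2}$)
$A = -138$ ($A = 6 + 4 \left(-3\right)^{2} \left(-4\right) = 6 + 4 \cdot 9 \left(-4\right) = 6 + 36 \left(-4\right) = 6 - 144 = -138$)
$F{\left(N,R \right)} = 141$ ($F{\left(N,R \right)} = 3 - -138 = 3 + 138 = 141$)
$20214 - \left(H - F{\left(53,154 \right)}\right) = 20214 + \left(141 - 8337\right) = 20214 - 8196 = 12018$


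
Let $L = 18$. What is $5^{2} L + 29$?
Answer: $479$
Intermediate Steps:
$5^{2} L + 29 = 5^{2} \cdot 18 + 29 = 25 \cdot 18 + 29 = 450 + 29 = 479$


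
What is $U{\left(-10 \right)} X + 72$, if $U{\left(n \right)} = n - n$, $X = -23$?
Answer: $72$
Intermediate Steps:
$U{\left(n \right)} = 0$
$U{\left(-10 \right)} X + 72 = 0 \left(-23\right) + 72 = 0 + 72 = 72$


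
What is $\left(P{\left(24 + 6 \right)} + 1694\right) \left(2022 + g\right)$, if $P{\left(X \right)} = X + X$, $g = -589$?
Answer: $2513482$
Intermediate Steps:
$P{\left(X \right)} = 2 X$
$\left(P{\left(24 + 6 \right)} + 1694\right) \left(2022 + g\right) = \left(2 \left(24 + 6\right) + 1694\right) \left(2022 - 589\right) = \left(2 \cdot 30 + 1694\right) 1433 = \left(60 + 1694\right) 1433 = 1754 \cdot 1433 = 2513482$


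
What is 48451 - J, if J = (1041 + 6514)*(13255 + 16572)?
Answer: -225294534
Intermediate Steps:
J = 225342985 (J = 7555*29827 = 225342985)
48451 - J = 48451 - 1*225342985 = 48451 - 225342985 = -225294534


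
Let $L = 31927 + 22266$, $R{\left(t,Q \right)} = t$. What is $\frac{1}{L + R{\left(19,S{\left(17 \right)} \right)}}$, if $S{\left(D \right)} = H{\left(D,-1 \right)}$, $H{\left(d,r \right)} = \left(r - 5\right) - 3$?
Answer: $\frac{1}{54212} \approx 1.8446 \cdot 10^{-5}$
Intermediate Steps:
$H{\left(d,r \right)} = -8 + r$ ($H{\left(d,r \right)} = \left(-5 + r\right) - 3 = -8 + r$)
$S{\left(D \right)} = -9$ ($S{\left(D \right)} = -8 - 1 = -9$)
$L = 54193$
$\frac{1}{L + R{\left(19,S{\left(17 \right)} \right)}} = \frac{1}{54193 + 19} = \frac{1}{54212}$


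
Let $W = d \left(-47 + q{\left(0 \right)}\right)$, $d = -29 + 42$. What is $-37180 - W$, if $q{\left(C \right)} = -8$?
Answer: $-36465$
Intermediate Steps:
$d = 13$
$W = -715$ ($W = 13 \left(-47 - 8\right) = 13 \left(-55\right) = -715$)
$-37180 - W = -37180 - -715 = -37180 + 715 = -36465$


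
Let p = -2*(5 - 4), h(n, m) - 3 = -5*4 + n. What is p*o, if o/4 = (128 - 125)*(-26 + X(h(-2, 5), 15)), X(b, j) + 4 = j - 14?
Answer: 696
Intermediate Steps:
h(n, m) = -17 + n (h(n, m) = 3 + (-5*4 + n) = 3 + (-20 + n) = -17 + n)
X(b, j) = -18 + j (X(b, j) = -4 + (j - 14) = -4 + (-14 + j) = -18 + j)
p = -2 (p = -2*1 = -2)
o = -348 (o = 4*((128 - 125)*(-26 + (-18 + 15))) = 4*(3*(-26 - 3)) = 4*(3*(-29)) = 4*(-87) = -348)
p*o = -2*(-348) = 696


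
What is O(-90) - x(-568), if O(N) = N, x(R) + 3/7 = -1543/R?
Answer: -366937/3976 ≈ -92.288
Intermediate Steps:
x(R) = -3/7 - 1543/R
O(-90) - x(-568) = -90 - (-3/7 - 1543/(-568)) = -90 - (-3/7 - 1543*(-1/568)) = -90 - (-3/7 + 1543/568) = -90 - 1*9097/3976 = -90 - 9097/3976 = -366937/3976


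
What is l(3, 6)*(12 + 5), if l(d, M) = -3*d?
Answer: -153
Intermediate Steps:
l(3, 6)*(12 + 5) = (-3*3)*(12 + 5) = -9*17 = -153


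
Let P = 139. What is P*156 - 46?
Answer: 21638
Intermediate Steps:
P*156 - 46 = 139*156 - 46 = 21684 - 46 = 21638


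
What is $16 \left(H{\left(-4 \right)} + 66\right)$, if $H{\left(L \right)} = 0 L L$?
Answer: $1056$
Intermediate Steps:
$H{\left(L \right)} = 0$ ($H{\left(L \right)} = 0 L = 0$)
$16 \left(H{\left(-4 \right)} + 66\right) = 16 \left(0 + 66\right) = 16 \cdot 66 = 1056$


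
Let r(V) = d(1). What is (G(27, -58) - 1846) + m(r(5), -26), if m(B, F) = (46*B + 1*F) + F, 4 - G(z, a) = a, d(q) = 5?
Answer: -1606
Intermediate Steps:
r(V) = 5
G(z, a) = 4 - a
m(B, F) = 2*F + 46*B (m(B, F) = (46*B + F) + F = (F + 46*B) + F = 2*F + 46*B)
(G(27, -58) - 1846) + m(r(5), -26) = ((4 - 1*(-58)) - 1846) + (2*(-26) + 46*5) = ((4 + 58) - 1846) + (-52 + 230) = (62 - 1846) + 178 = -1784 + 178 = -1606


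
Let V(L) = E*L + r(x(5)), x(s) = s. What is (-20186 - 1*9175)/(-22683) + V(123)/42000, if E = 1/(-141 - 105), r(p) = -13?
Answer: 273967951/211708000 ≈ 1.2941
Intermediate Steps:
E = -1/246 (E = 1/(-246) = -1/246 ≈ -0.0040650)
V(L) = -13 - L/246 (V(L) = -L/246 - 13 = -13 - L/246)
(-20186 - 1*9175)/(-22683) + V(123)/42000 = (-20186 - 1*9175)/(-22683) + (-13 - 1/246*123)/42000 = (-20186 - 9175)*(-1/22683) + (-13 - ½)*(1/42000) = -29361*(-1/22683) - 27/2*1/42000 = 9787/7561 - 9/28000 = 273967951/211708000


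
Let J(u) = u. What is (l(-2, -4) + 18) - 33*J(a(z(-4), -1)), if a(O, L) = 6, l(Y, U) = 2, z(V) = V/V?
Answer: -178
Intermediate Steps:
z(V) = 1
(l(-2, -4) + 18) - 33*J(a(z(-4), -1)) = (2 + 18) - 33*6 = 20 - 198 = -178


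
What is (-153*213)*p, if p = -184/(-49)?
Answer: -5996376/49 ≈ -1.2238e+5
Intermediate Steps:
p = 184/49 (p = -184*(-1/49) = 184/49 ≈ 3.7551)
(-153*213)*p = -153*213*(184/49) = -32589*184/49 = -5996376/49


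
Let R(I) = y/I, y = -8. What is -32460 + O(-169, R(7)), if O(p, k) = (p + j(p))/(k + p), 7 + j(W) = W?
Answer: -12885815/397 ≈ -32458.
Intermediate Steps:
j(W) = -7 + W
R(I) = -8/I
O(p, k) = (-7 + 2*p)/(k + p) (O(p, k) = (p + (-7 + p))/(k + p) = (-7 + 2*p)/(k + p))
-32460 + O(-169, R(7)) = -32460 + (-7 + 2*(-169))/(-8/7 - 169) = -32460 + (-7 - 338)/(-8*⅐ - 169) = -32460 - 345/(-8/7 - 169) = -32460 - 345/(-1191/7) = -32460 - 7/1191*(-345) = -32460 + 805/397 = -12885815/397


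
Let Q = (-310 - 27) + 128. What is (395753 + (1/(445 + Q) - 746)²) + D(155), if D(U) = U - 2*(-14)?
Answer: 53047414481/55696 ≈ 9.5245e+5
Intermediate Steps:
D(U) = 28 + U (D(U) = U + 28 = 28 + U)
Q = -209 (Q = -337 + 128 = -209)
(395753 + (1/(445 + Q) - 746)²) + D(155) = (395753 + (1/(445 - 209) - 746)²) + (28 + 155) = (395753 + (1/236 - 746)²) + 183 = (395753 + (-176055/236)²) + 183 = (395753 + 30995363025/55696) + 183 = 53037222113/55696 + 183 = 53047414481/55696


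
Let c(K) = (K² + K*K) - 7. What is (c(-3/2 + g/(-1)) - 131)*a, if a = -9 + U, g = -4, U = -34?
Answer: 10793/2 ≈ 5396.5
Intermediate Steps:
a = -43 (a = -9 - 34 = -43)
c(K) = -7 + 2*K² (c(K) = (K² + K²) - 7 = 2*K² - 7 = -7 + 2*K²)
(c(-3/2 + g/(-1)) - 131)*a = ((-7 + 2*(-3/2 - 4/(-1))²) - 131)*(-43) = ((-7 + 2*(-3*½ - 4*(-1))²) - 131)*(-43) = ((-7 + 2*(-3/2 + 4)²) - 131)*(-43) = ((-7 + 2*(5/2)²) - 131)*(-43) = ((-7 + 2*(25/4)) - 131)*(-43) = ((-7 + 25/2) - 131)*(-43) = (11/2 - 131)*(-43) = -251/2*(-43) = 10793/2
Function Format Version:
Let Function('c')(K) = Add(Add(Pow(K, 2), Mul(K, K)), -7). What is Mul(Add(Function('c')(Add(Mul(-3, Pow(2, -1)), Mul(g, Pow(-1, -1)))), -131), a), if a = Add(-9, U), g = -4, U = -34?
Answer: Rational(10793, 2) ≈ 5396.5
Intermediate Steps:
a = -43 (a = Add(-9, -34) = -43)
Function('c')(K) = Add(-7, Mul(2, Pow(K, 2))) (Function('c')(K) = Add(Add(Pow(K, 2), Pow(K, 2)), -7) = Add(Mul(2, Pow(K, 2)), -7) = Add(-7, Mul(2, Pow(K, 2))))
Mul(Add(Function('c')(Add(Mul(-3, Pow(2, -1)), Mul(g, Pow(-1, -1)))), -131), a) = Mul(Add(Add(-7, Mul(2, Pow(Add(Mul(-3, Pow(2, -1)), Mul(-4, Pow(-1, -1))), 2))), -131), -43) = Mul(Add(Add(-7, Mul(2, Pow(Add(Mul(-3, Rational(1, 2)), Mul(-4, -1)), 2))), -131), -43) = Mul(Add(Add(-7, Mul(2, Pow(Add(Rational(-3, 2), 4), 2))), -131), -43) = Mul(Add(Add(-7, Mul(2, Pow(Rational(5, 2), 2))), -131), -43) = Mul(Add(Add(-7, Mul(2, Rational(25, 4))), -131), -43) = Mul(Add(Add(-7, Rational(25, 2)), -131), -43) = Mul(Add(Rational(11, 2), -131), -43) = Mul(Rational(-251, 2), -43) = Rational(10793, 2)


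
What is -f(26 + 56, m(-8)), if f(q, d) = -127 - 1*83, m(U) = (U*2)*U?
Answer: 210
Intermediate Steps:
m(U) = 2*U**2 (m(U) = (2*U)*U = 2*U**2)
f(q, d) = -210 (f(q, d) = -127 - 83 = -210)
-f(26 + 56, m(-8)) = -1*(-210) = 210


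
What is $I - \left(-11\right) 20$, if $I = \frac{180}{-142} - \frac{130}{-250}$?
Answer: $\frac{389173}{1775} \approx 219.25$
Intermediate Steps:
$I = - \frac{1327}{1775}$ ($I = 180 \left(- \frac{1}{142}\right) - - \frac{13}{25} = - \frac{90}{71} + \frac{13}{25} = - \frac{1327}{1775} \approx -0.74761$)
$I - \left(-11\right) 20 = - \frac{1327}{1775} - \left(-11\right) 20 = - \frac{1327}{1775} - -220 = - \frac{1327}{1775} + 220 = \frac{389173}{1775}$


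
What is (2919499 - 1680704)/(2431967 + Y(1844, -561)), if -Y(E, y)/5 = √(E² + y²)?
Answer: 3012708559765/5914370612664 + 6193975*√3715057/5914370612664 ≈ 0.51141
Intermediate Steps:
Y(E, y) = -5*√(E² + y²)
(2919499 - 1680704)/(2431967 + Y(1844, -561)) = (2919499 - 1680704)/(2431967 - 5*√(1844² + (-561)²)) = 1238795/(2431967 - 5*√(3400336 + 314721)) = 1238795/(2431967 - 5*√3715057)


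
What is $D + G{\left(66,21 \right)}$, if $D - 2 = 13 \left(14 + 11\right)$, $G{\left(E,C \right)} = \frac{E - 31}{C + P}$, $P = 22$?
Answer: $\frac{14096}{43} \approx 327.81$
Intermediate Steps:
$G{\left(E,C \right)} = \frac{-31 + E}{22 + C}$ ($G{\left(E,C \right)} = \frac{E - 31}{C + 22} = \frac{-31 + E}{22 + C}$)
$D = 327$ ($D = 2 + 13 \left(14 + 11\right) = 2 + 13 \cdot 25 = 2 + 325 = 327$)
$D + G{\left(66,21 \right)} = 327 + \frac{-31 + 66}{22 + 21} = 327 + \frac{1}{43} \cdot 35 = 327 + \frac{35}{43} = \frac{14096}{43}$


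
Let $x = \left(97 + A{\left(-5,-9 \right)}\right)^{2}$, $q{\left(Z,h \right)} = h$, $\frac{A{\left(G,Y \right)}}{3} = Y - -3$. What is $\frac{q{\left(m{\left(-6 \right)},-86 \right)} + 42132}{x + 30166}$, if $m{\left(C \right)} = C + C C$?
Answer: $\frac{42046}{36407} \approx 1.1549$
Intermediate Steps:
$m{\left(C \right)} = C + C^{2}$
$A{\left(G,Y \right)} = 9 + 3 Y$ ($A{\left(G,Y \right)} = 3 \left(Y - -3\right) = 3 \left(Y + 3\right) = 3 \left(3 + Y\right) = 9 + 3 Y$)
$x = 6241$ ($x = \left(97 + \left(9 + 3 \left(-9\right)\right)\right)^{2} = \left(97 + \left(9 - 27\right)\right)^{2} = \left(97 - 18\right)^{2} = 79^{2} = 6241$)
$\frac{q{\left(m{\left(-6 \right)},-86 \right)} + 42132}{x + 30166} = \frac{-86 + 42132}{6241 + 30166} = \frac{42046}{36407}$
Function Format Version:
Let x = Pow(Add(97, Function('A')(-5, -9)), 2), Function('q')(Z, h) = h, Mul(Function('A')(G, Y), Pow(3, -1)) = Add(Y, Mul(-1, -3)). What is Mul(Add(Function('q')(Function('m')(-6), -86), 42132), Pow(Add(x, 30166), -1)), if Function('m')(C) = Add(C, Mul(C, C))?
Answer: Rational(42046, 36407) ≈ 1.1549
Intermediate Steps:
Function('m')(C) = Add(C, Pow(C, 2))
Function('A')(G, Y) = Add(9, Mul(3, Y)) (Function('A')(G, Y) = Mul(3, Add(Y, Mul(-1, -3))) = Mul(3, Add(Y, 3)) = Mul(3, Add(3, Y)) = Add(9, Mul(3, Y)))
x = 6241 (x = Pow(Add(97, Add(9, Mul(3, -9))), 2) = Pow(Add(97, Add(9, -27)), 2) = Pow(Add(97, -18), 2) = Pow(79, 2) = 6241)
Mul(Add(Function('q')(Function('m')(-6), -86), 42132), Pow(Add(x, 30166), -1)) = Mul(Add(-86, 42132), Pow(Add(6241, 30166), -1)) = Mul(42046, Pow(36407, -1)) = Mul(42046, Rational(1, 36407)) = Rational(42046, 36407)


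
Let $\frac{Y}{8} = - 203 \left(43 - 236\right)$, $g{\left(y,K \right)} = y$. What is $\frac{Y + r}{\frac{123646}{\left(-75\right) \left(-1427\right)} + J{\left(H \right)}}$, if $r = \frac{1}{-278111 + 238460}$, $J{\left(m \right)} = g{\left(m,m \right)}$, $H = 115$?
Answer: $\frac{443365055340925}{164307413057} \approx 2698.4$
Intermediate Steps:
$J{\left(m \right)} = m$
$r = - \frac{1}{39651}$ ($r = \frac{1}{-39651} = - \frac{1}{39651} \approx -2.522 \cdot 10^{-5}$)
$Y = 313432$ ($Y = 8 \left(- 203 \left(43 - 236\right)\right) = 8 \left(\left(-203\right) \left(-193\right)\right) = 8 \cdot 39179 = 313432$)
$\frac{Y + r}{\frac{123646}{\left(-75\right) \left(-1427\right)} + J{\left(H \right)}} = \frac{313432 - \frac{1}{39651}}{\frac{123646}{\left(-75\right) \left(-1427\right)} + 115} = \frac{12427892231}{39651 \left(\frac{123646}{107025} + 115\right)} = \frac{12427892231}{39651 \cdot \frac{12431521}{107025}} = \frac{12427892231}{39651} \cdot \frac{107025}{12431521} = \frac{443365055340925}{164307413057}$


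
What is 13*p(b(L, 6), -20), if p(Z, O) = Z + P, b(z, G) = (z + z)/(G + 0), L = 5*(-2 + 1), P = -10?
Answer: -455/3 ≈ -151.67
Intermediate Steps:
L = -5 (L = 5*(-1) = -5)
b(z, G) = 2*z/G (b(z, G) = (2*z)/G = 2*z/G)
p(Z, O) = -10 + Z (p(Z, O) = Z - 10 = -10 + Z)
13*p(b(L, 6), -20) = 13*(-10 + 2*(-5)/6) = 13*(-10 + 2*(-5)*(1/6)) = 13*(-10 - 5/3) = 13*(-35/3) = -455/3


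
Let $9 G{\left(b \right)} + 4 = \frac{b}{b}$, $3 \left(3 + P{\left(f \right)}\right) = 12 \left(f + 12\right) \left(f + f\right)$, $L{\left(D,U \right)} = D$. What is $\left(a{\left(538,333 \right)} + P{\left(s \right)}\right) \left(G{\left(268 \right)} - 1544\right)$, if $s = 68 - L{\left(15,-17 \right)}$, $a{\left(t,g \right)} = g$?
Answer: $- \frac{129214370}{3} \approx -4.3071 \cdot 10^{7}$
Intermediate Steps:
$s = 53$ ($s = 68 - 15 = 53$)
$P{\left(f \right)} = -3 + 8 f \left(12 + f\right)$ ($P{\left(f \right)} = -3 + \frac{12 \left(f + 12\right) \left(f + f\right)}{3} = -3 + \frac{12 \left(12 + f\right) 2 f}{3} = -3 + \frac{12 \cdot 2 f \left(12 + f\right)}{3} = -3 + \frac{24 f \left(12 + f\right)}{3} = -3 + 8 f \left(12 + f\right)$)
$G{\left(b \right)} = - \frac{1}{3}$ ($G{\left(b \right)} = - \frac{4}{9} + \frac{b \frac{1}{b}}{9} = - \frac{4}{9} + \frac{1}{9} \cdot 1 = - \frac{4}{9} + \frac{1}{9} = - \frac{1}{3}$)
$\left(a{\left(538,333 \right)} + P{\left(s \right)}\right) \left(G{\left(268 \right)} - 1544\right) = \left(333 + \left(-3 + 8 \cdot 53^{2} + 96 \cdot 53\right)\right) \left(- \frac{1}{3} - 1544\right) = \left(333 + \left(-3 + 8 \cdot 2809 + 5088\right)\right) \left(- \frac{4633}{3}\right) = \left(333 + \left(-3 + 22472 + 5088\right)\right) \left(- \frac{4633}{3}\right) = \left(333 + 27557\right) \left(- \frac{4633}{3}\right) = 27890 \left(- \frac{4633}{3}\right) = - \frac{129214370}{3}$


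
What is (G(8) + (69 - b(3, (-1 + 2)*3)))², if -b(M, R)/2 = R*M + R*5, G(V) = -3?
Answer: 12996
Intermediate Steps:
b(M, R) = -10*R - 2*M*R (b(M, R) = -2*(R*M + R*5) = -2*(M*R + 5*R) = -2*(5*R + M*R) = -10*R - 2*M*R)
(G(8) + (69 - b(3, (-1 + 2)*3)))² = (-3 + (69 - (-2)*(-1 + 2)*3*(5 + 3)))² = (-3 + (69 - (-2)*1*3*8))² = (-3 + (69 - (-2)*3*8))² = (-3 + (69 - 1*(-48)))² = (-3 + (69 + 48))² = (-3 + 117)² = 114² = 12996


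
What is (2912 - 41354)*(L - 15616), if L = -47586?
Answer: 2429611284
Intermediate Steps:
(2912 - 41354)*(L - 15616) = (2912 - 41354)*(-47586 - 15616) = -38442*(-63202) = 2429611284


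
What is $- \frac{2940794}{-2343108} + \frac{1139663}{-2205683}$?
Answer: $\frac{1908052919849}{2584076741382} \approx 0.73839$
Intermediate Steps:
$- \frac{2940794}{-2343108} + \frac{1139663}{-2205683} = \left(-2940794\right) \left(- \frac{1}{2343108}\right) + 1139663 \left(- \frac{1}{2205683}\right) = \frac{1470397}{1171554} - \frac{1139663}{2205683} = \frac{1908052919849}{2584076741382}$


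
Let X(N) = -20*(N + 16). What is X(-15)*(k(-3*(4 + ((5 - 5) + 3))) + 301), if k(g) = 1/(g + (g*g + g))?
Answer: -2402000/399 ≈ -6020.0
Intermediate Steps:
X(N) = -320 - 20*N (X(N) = -20*(16 + N) = -320 - 20*N)
k(g) = 1/(g² + 2*g) (k(g) = 1/(g + (g² + g)) = 1/(g + (g + g²)) = 1/(g² + 2*g))
X(-15)*(k(-3*(4 + ((5 - 5) + 3))) + 301) = (-320 - 20*(-15))*(1/(((-3*(4 + ((5 - 5) + 3))))*(2 - 3*(4 + ((5 - 5) + 3)))) + 301) = (-320 + 300)*(1/(((-3*(4 + (0 + 3))))*(2 - 3*(4 + (0 + 3)))) + 301) = -20*(1/(((-3*(4 + 3)))*(2 - 3*(4 + 3))) + 301) = -20*(1/(((-3*7))*(2 - 3*7)) + 301) = -20*(1/((-21)*(2 - 21)) + 301) = -20*(-1/21/(-19) + 301) = -20*(-1/21*(-1/19) + 301) = -20*(1/399 + 301) = -20*120100/399 = -2402000/399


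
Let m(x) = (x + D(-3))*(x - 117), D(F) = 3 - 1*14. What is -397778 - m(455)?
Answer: -547850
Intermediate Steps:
D(F) = -11 (D(F) = 3 - 14 = -11)
m(x) = (-117 + x)*(-11 + x) (m(x) = (x - 11)*(x - 117) = (-11 + x)*(-117 + x) = (-117 + x)*(-11 + x))
-397778 - m(455) = -397778 - (1287 + 455**2 - 128*455) = -397778 - (1287 + 207025 - 58240) = -397778 - 1*150072 = -397778 - 150072 = -547850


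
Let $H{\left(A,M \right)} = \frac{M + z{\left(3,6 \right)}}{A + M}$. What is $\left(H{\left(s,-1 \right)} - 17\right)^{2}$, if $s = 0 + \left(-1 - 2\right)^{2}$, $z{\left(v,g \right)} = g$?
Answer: $\frac{17161}{64} \approx 268.14$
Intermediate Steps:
$s = 9$ ($s = 0 + \left(-3\right)^{2} = 0 + 9 = 9$)
$H{\left(A,M \right)} = \frac{6 + M}{A + M}$ ($H{\left(A,M \right)} = \frac{M + 6}{A + M} = \frac{6 + M}{A + M}$)
$\left(H{\left(s,-1 \right)} - 17\right)^{2} = \left(\frac{6 - 1}{9 - 1} - 17\right)^{2} = \left(\frac{1}{8} \cdot 5 - 17\right)^{2} = \left(\frac{5}{8} - 17\right)^{2} = \left(- \frac{131}{8}\right)^{2} = \frac{17161}{64}$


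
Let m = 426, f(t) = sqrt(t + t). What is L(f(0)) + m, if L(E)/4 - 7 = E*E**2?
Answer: 454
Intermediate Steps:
f(t) = sqrt(2)*sqrt(t) (f(t) = sqrt(2*t) = sqrt(2)*sqrt(t))
L(E) = 28 + 4*E**3 (L(E) = 28 + 4*(E*E**2) = 28 + 4*E**3)
L(f(0)) + m = (28 + 4*(sqrt(2)*sqrt(0))**3) + 426 = (28 + 4*(sqrt(2)*0)**3) + 426 = (28 + 4*0**3) + 426 = (28 + 4*0) + 426 = (28 + 0) + 426 = 28 + 426 = 454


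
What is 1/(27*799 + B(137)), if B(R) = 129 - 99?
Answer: 1/21603 ≈ 4.6290e-5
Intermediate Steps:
B(R) = 30
1/(27*799 + B(137)) = 1/(27*799 + 30) = 1/(21573 + 30) = 1/21603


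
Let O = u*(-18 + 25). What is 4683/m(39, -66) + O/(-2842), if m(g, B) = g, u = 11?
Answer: 633623/5278 ≈ 120.05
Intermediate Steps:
O = 77 (O = 11*(-18 + 25) = 11*7 = 77)
4683/m(39, -66) + O/(-2842) = 4683/39 + 77/(-2842) = 4683*(1/39) + 77*(-1/2842) = 1561/13 - 11/406 = 633623/5278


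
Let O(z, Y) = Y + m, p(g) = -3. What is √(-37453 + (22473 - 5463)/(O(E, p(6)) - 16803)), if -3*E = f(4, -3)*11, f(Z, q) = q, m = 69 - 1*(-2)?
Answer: I*√419575210771/3347 ≈ 193.53*I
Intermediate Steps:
m = 71 (m = 69 + 2 = 71)
E = 11 (E = -(-1)*11 = -⅓*(-33) = 11)
O(z, Y) = 71 + Y (O(z, Y) = Y + 71 = 71 + Y)
√(-37453 + (22473 - 5463)/(O(E, p(6)) - 16803)) = √(-37453 + (22473 - 5463)/((71 - 3) - 16803)) = √(-37453 + 17010/(68 - 16803)) = √(-37453 + 17010/(-16735)) = √(-37453 + 17010*(-1/16735)) = √(-37453 - 3402/3347) = √(-125358593/3347) = I*√419575210771/3347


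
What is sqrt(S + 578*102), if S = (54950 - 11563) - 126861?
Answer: I*sqrt(24518) ≈ 156.58*I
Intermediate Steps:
S = -83474 (S = 43387 - 126861 = -83474)
sqrt(S + 578*102) = sqrt(-83474 + 578*102) = sqrt(-83474 + 58956) = sqrt(-24518) = I*sqrt(24518)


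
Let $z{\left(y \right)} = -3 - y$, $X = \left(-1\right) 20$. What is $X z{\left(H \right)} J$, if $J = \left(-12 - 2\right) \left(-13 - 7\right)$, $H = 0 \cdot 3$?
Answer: $16800$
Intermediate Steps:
$H = 0$
$X = -20$
$J = 280$ ($J = \left(-14\right) \left(-20\right) = 280$)
$X z{\left(H \right)} J = - 20 \left(-3 - 0\right) 280 = - 20 \left(-3 + 0\right) 280 = \left(-20\right) \left(-3\right) 280 = 60 \cdot 280 = 16800$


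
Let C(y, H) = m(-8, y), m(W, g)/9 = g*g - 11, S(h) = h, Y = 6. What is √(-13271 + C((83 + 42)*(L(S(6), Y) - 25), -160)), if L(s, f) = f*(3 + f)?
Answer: √118252255 ≈ 10874.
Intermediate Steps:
m(W, g) = -99 + 9*g² (m(W, g) = 9*(g*g - 11) = 9*(g² - 11) = 9*(-11 + g²) = -99 + 9*g²)
C(y, H) = -99 + 9*y²
√(-13271 + C((83 + 42)*(L(S(6), Y) - 25), -160)) = √(-13271 + (-99 + 9*((83 + 42)*(6*(3 + 6) - 25))²)) = √(-13271 + (-99 + 9*(125*(6*9 - 25))²)) = √(-13271 + (-99 + 9*(125*(54 - 25))²)) = √(-13271 + (-99 + 9*(125*29)²)) = √(-13271 + (-99 + 9*3625²)) = √(-13271 + (-99 + 9*13140625)) = √(-13271 + (-99 + 118265625)) = √(-13271 + 118265526) = √118252255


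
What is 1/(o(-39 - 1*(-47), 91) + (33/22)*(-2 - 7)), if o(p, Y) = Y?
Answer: 2/155 ≈ 0.012903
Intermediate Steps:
1/(o(-39 - 1*(-47), 91) + (33/22)*(-2 - 7)) = 1/(91 + (33/22)*(-2 - 7)) = 1/(91 + (33*(1/22))*(-9)) = 1/(91 + (3/2)*(-9)) = 1/(91 - 27/2) = 1/(155/2) = 2/155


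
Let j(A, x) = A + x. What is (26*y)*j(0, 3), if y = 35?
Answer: 2730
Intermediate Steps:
(26*y)*j(0, 3) = (26*35)*(0 + 3) = 910*3 = 2730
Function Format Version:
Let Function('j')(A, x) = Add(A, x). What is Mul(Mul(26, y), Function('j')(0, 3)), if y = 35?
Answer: 2730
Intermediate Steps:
Mul(Mul(26, y), Function('j')(0, 3)) = Mul(Mul(26, 35), Add(0, 3)) = Mul(910, 3) = 2730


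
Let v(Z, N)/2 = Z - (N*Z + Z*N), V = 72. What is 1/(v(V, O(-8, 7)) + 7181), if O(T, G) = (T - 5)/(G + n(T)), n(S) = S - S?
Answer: 7/55019 ≈ 0.00012723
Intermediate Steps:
n(S) = 0
O(T, G) = (-5 + T)/G (O(T, G) = (T - 5)/(G + 0) = (-5 + T)/G)
v(Z, N) = 2*Z - 4*N*Z (v(Z, N) = 2*(Z - (N*Z + Z*N)) = 2*(Z - (N*Z + N*Z)) = 2*(Z - 2*N*Z) = 2*Z - 4*N*Z)
1/(v(V, O(-8, 7)) + 7181) = 1/(2*72*(1 - 2*(-5 - 8)/7) + 7181) = 1/(2*72*(1 - 2*(-13)/7) + 7181) = 1/(2*72*(1 - 2*(-13/7)) + 7181) = 1/(2*72*(1 + 26/7) + 7181) = 1/(2*72*(33/7) + 7181) = 1/(4752/7 + 7181) = 1/(55019/7) = 7/55019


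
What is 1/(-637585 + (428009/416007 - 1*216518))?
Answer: -24471/20900729336 ≈ -1.1708e-6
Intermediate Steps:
1/(-637585 + (428009/416007 - 1*216518)) = 1/(-637585 + (428009*(1/416007) - 216518)) = 1/(-637585 + (25177/24471 - 216518)) = 1/(-637585 - 5298386801/24471) = 1/(-20900729336/24471) = -24471/20900729336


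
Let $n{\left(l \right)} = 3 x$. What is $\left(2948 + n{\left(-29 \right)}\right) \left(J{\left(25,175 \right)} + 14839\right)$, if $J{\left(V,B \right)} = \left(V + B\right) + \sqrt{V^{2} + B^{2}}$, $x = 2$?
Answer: $44425206 + 369250 \sqrt{2} \approx 4.4947 \cdot 10^{7}$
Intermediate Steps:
$n{\left(l \right)} = 6$ ($n{\left(l \right)} = 3 \cdot 2 = 6$)
$J{\left(V,B \right)} = B + V + \sqrt{B^{2} + V^{2}}$ ($J{\left(V,B \right)} = \left(B + V\right) + \sqrt{B^{2} + V^{2}} = B + V + \sqrt{B^{2} + V^{2}}$)
$\left(2948 + n{\left(-29 \right)}\right) \left(J{\left(25,175 \right)} + 14839\right) = \left(2948 + 6\right) \left(\left(175 + 25 + \sqrt{175^{2} + 25^{2}}\right) + 14839\right) = 2954 \left(\left(175 + 25 + \sqrt{30625 + 625}\right) + 14839\right) = 2954 \left(\left(175 + 25 + \sqrt{31250}\right) + 14839\right) = 2954 \left(\left(175 + 25 + 125 \sqrt{2}\right) + 14839\right) = 2954 \left(\left(200 + 125 \sqrt{2}\right) + 14839\right) = 2954 \left(15039 + 125 \sqrt{2}\right) = 44425206 + 369250 \sqrt{2}$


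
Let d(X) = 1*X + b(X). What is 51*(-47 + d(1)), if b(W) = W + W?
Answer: -2244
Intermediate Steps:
b(W) = 2*W
d(X) = 3*X (d(X) = 1*X + 2*X = X + 2*X = 3*X)
51*(-47 + d(1)) = 51*(-47 + 3*1) = 51*(-47 + 3) = 51*(-44) = -2244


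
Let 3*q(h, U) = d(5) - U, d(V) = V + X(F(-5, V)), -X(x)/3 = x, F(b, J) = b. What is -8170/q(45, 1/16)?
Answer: -392160/319 ≈ -1229.3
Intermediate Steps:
X(x) = -3*x
d(V) = 15 + V (d(V) = V - 3*(-5) = V + 15 = 15 + V)
q(h, U) = 20/3 - U/3 (q(h, U) = ((15 + 5) - U)/3 = (20 - U)/3 = 20/3 - U/3)
-8170/q(45, 1/16) = -8170/(20/3 - ⅓/16) = -8170/(20/3 - ⅓*1/16) = -8170/(20/3 - 1/48) = -8170/319/48 = -8170*48/319 = -392160/319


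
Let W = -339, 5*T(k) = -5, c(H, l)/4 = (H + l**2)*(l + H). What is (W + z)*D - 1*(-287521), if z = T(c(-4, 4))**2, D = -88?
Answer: 317265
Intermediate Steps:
c(H, l) = 4*(H + l)*(H + l**2) (c(H, l) = 4*((H + l**2)*(l + H)) = 4*((H + l**2)*(H + l)) = 4*((H + l)*(H + l**2)) = 4*(H + l)*(H + l**2))
T(k) = -1 (T(k) = (1/5)*(-5) = -1)
z = 1 (z = (-1)**2 = 1)
(W + z)*D - 1*(-287521) = (-339 + 1)*(-88) - 1*(-287521) = -338*(-88) + 287521 = 29744 + 287521 = 317265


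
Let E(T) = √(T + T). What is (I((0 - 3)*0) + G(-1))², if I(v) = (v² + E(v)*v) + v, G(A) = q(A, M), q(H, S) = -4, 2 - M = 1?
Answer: 16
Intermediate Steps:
M = 1 (M = 2 - 1*1 = 2 - 1 = 1)
E(T) = √2*√T (E(T) = √(2*T) = √2*√T)
G(A) = -4
I(v) = v + v² + √2*v^(3/2) (I(v) = (v² + (√2*√v)*v) + v = (v² + √2*v^(3/2)) + v = v + v² + √2*v^(3/2))
(I((0 - 3)*0) + G(-1))² = (((0 - 3)*0)*(1 + (0 - 3)*0 + √2*√((0 - 3)*0)) - 4)² = ((-3*0)*(1 - 3*0 + √2*√(-3*0)) - 4)² = (0*(1 + 0 + √2*√0) - 4)² = (0*(1 + 0 + √2*0) - 4)² = (0*(1 + 0 + 0) - 4)² = (0*1 - 4)² = (0 - 4)² = (-4)² = 16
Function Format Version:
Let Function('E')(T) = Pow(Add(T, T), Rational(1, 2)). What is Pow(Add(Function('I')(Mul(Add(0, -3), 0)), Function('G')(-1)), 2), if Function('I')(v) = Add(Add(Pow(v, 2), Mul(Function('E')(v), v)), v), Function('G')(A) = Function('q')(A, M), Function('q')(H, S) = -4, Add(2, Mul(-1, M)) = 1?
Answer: 16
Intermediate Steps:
M = 1 (M = Add(2, Mul(-1, 1)) = Add(2, -1) = 1)
Function('E')(T) = Mul(Pow(2, Rational(1, 2)), Pow(T, Rational(1, 2))) (Function('E')(T) = Pow(Mul(2, T), Rational(1, 2)) = Mul(Pow(2, Rational(1, 2)), Pow(T, Rational(1, 2))))
Function('G')(A) = -4
Function('I')(v) = Add(v, Pow(v, 2), Mul(Pow(2, Rational(1, 2)), Pow(v, Rational(3, 2)))) (Function('I')(v) = Add(Add(Pow(v, 2), Mul(Mul(Pow(2, Rational(1, 2)), Pow(v, Rational(1, 2))), v)), v) = Add(Add(Pow(v, 2), Mul(Pow(2, Rational(1, 2)), Pow(v, Rational(3, 2)))), v) = Add(v, Pow(v, 2), Mul(Pow(2, Rational(1, 2)), Pow(v, Rational(3, 2)))))
Pow(Add(Function('I')(Mul(Add(0, -3), 0)), Function('G')(-1)), 2) = Pow(Add(Mul(Mul(Add(0, -3), 0), Add(1, Mul(Add(0, -3), 0), Mul(Pow(2, Rational(1, 2)), Pow(Mul(Add(0, -3), 0), Rational(1, 2))))), -4), 2) = Pow(Add(Mul(Mul(-3, 0), Add(1, Mul(-3, 0), Mul(Pow(2, Rational(1, 2)), Pow(Mul(-3, 0), Rational(1, 2))))), -4), 2) = Pow(Add(Mul(0, Add(1, 0, Mul(Pow(2, Rational(1, 2)), Pow(0, Rational(1, 2))))), -4), 2) = Pow(Add(Mul(0, Add(1, 0, Mul(Pow(2, Rational(1, 2)), 0))), -4), 2) = Pow(Add(Mul(0, Add(1, 0, 0)), -4), 2) = Pow(Add(Mul(0, 1), -4), 2) = Pow(Add(0, -4), 2) = Pow(-4, 2) = 16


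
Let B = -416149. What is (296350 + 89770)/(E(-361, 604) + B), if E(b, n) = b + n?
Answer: -193060/207953 ≈ -0.92838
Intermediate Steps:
(296350 + 89770)/(E(-361, 604) + B) = (296350 + 89770)/((-361 + 604) - 416149) = 386120/(243 - 416149) = 386120/(-415906) = 386120*(-1/415906) = -193060/207953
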